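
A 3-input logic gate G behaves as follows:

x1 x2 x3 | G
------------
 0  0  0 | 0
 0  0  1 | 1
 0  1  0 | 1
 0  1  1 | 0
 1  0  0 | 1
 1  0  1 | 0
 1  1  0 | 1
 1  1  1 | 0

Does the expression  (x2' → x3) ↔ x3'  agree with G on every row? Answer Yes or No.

No

Check the formula against G row by row:
  x1=0, x2=0, x3=0: formula gives 0, G = 0 ✓
  x1=0, x2=0, x3=1: formula gives 0, but G = 1 ✗
Since they disagree at (0,0,1), the expression is not a correct formula for G.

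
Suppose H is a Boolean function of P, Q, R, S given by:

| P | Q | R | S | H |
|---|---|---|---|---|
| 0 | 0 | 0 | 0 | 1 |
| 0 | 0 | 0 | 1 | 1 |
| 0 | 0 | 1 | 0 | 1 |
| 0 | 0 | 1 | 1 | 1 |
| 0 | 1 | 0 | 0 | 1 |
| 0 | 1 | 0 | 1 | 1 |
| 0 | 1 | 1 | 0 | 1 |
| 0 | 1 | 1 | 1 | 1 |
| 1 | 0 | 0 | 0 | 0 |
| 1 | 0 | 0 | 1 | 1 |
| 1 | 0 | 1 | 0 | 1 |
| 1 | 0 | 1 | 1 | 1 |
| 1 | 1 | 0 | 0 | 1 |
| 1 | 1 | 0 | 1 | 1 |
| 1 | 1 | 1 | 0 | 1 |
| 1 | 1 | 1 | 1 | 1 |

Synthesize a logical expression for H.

H(P, Q, R, S) = (((P · Q') · R') · S')'

H is 0 on exactly one input, (1,0,0,0), whose minterm is P·¬Q·¬R·¬S. So H is the negation of that single conjunction.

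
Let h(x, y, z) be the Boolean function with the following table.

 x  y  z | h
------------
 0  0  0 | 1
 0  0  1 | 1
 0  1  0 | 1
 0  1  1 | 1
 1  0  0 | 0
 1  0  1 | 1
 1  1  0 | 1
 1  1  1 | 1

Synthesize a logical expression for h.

h(x, y, z) = not ((x and not y) and not z)

Only row (1,0,0) gives 0. So h is 1 everywhere except there — the complement of the minterm x·¬y·¬z.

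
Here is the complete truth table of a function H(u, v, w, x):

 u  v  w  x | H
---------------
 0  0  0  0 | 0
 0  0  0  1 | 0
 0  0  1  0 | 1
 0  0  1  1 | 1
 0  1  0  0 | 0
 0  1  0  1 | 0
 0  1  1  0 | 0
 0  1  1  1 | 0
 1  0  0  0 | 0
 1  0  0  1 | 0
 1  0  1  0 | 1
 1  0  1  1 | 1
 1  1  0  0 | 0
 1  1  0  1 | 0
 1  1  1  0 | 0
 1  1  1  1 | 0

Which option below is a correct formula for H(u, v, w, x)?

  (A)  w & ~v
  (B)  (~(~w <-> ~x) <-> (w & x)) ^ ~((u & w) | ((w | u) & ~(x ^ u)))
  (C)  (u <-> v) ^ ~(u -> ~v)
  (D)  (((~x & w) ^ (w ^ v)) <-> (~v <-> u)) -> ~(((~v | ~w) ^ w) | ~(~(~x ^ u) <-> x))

(B) fails at (0,0,0,1): the formula yields 1, H is 0.
(C) fails at (0,0,0,0): the formula yields 1, H is 0.
(D) fails at (0,1,1,1): the formula yields 1, H is 0.
(A) is the remaining candidate, and it agrees with H on all 16 inputs.

A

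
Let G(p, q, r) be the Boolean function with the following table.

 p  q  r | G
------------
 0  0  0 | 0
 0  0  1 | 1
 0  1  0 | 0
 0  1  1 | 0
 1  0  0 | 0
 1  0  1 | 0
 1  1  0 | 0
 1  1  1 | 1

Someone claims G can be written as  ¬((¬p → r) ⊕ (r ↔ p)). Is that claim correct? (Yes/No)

Test each input against both G and the formula:
  p=0, q=0, r=0: formula gives 0, G = 0 ✓
  p=0, q=0, r=1: formula gives 0, but G = 1 ✗
Row (0,0,1) is a counterexample, so the formula is not equivalent to G.

No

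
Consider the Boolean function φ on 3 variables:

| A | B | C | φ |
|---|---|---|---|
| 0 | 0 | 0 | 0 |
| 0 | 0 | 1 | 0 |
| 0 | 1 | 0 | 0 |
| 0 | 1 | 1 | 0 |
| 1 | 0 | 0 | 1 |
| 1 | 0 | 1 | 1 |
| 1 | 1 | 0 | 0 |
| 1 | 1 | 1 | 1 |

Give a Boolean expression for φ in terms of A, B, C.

φ(A, B, C) = (((A & ~B) & ~C) | ((A & ~B) & C)) | ((A & B) & C)

φ=1 on 3 inputs: (1,0,0), (1,0,1), (1,1,1). Reading each as a conjunction of literals (A·¬B·¬C, A·¬B·C, A·B·C) and taking the OR gives the canonical DNF.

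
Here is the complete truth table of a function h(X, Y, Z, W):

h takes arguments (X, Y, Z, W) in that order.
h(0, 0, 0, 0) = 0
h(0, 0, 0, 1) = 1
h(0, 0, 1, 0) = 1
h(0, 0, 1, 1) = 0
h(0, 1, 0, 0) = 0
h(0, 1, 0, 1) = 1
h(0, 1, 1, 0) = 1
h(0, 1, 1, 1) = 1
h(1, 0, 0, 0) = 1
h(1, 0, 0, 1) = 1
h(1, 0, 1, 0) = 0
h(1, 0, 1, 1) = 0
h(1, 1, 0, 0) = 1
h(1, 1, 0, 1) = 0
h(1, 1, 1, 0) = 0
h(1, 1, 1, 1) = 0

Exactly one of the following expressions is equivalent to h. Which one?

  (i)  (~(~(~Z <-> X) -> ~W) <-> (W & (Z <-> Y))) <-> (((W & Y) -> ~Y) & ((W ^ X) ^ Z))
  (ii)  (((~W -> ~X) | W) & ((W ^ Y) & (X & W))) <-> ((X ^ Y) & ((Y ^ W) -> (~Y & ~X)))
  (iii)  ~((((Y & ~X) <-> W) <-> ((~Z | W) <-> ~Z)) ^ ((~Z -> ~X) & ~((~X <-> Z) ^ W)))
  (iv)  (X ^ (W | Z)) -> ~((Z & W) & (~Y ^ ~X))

i

(ii) disagrees with h on (0,0,0,0) (formula → 1, table → 0); rule it out.
(iii) disagrees with h on (0,0,0,0) (formula → 1, table → 0); rule it out.
(iv) disagrees with h on (0,0,0,0) (formula → 1, table → 0); rule it out.
That leaves (i). Evaluating it on every row reproduces the table of h exactly.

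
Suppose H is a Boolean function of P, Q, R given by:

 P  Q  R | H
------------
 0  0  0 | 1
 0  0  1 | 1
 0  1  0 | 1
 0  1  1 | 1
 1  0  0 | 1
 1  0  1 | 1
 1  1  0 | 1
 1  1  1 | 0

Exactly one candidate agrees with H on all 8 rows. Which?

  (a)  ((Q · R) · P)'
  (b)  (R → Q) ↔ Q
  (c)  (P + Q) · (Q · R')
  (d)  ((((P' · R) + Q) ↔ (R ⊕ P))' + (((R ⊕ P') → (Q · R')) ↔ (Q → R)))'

a

(b): at (0,0,0) it gives 0, but H = 1 — eliminated.
(c): at (0,0,0) it gives 0, but H = 1 — eliminated.
(d): at (0,0,1) it gives 0, but H = 1 — eliminated.
That leaves (a). Evaluating it on every row reproduces the table of H exactly.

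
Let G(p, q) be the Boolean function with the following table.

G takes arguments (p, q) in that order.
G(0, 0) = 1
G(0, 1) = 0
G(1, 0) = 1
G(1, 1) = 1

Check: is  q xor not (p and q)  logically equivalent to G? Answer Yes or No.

Yes

Check the formula against G row by row:
  p=0, q=0: formula gives 1, G = 1 ✓
  p=0, q=1: formula gives 0, G = 0 ✓
  p=1, q=0: formula gives 1, G = 1 ✓
  p=1, q=1: formula gives 1, G = 1 ✓
No disagreement on any input; they are logically equivalent.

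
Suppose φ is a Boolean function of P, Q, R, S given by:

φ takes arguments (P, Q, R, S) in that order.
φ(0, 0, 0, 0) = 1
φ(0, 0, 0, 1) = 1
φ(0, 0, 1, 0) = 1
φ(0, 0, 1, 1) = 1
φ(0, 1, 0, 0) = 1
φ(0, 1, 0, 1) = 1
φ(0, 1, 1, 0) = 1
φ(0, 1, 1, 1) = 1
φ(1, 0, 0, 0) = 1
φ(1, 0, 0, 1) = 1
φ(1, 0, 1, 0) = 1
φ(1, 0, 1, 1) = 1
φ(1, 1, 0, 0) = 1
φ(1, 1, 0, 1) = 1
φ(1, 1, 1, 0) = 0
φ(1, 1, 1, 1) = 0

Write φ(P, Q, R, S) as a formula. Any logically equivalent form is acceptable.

There are just 2 zero rows: (1,1,1,0), (1,1,1,1). Their minterms are P·Q·R·¬S, P·Q·R·S; the OR of those covers precisely the 0-outputs, and negating it yields φ.

φ(P, Q, R, S) = ((((P · Q) · R) · S') + (((P · Q) · R) · S))'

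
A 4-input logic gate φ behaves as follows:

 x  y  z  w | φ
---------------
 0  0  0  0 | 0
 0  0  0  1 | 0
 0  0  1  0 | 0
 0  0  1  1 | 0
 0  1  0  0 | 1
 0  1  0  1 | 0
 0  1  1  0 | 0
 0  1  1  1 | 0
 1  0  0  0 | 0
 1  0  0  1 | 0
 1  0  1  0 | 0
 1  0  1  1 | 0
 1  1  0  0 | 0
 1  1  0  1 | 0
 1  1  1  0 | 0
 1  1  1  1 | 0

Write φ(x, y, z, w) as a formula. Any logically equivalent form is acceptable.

φ(x, y, z, w) = ((¬x ∧ y) ∧ ¬z) ∧ ¬w

Only row (0,1,0,0) gives 1. That row's minterm ¬x·y·¬z·¬w is φ directly.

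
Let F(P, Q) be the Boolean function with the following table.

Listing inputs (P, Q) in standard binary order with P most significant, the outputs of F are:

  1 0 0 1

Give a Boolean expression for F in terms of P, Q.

F(P, Q) = (P ⊕ Q)'

The output is 1 exactly when an even number of inputs are 1 — the complement of 2-way XOR.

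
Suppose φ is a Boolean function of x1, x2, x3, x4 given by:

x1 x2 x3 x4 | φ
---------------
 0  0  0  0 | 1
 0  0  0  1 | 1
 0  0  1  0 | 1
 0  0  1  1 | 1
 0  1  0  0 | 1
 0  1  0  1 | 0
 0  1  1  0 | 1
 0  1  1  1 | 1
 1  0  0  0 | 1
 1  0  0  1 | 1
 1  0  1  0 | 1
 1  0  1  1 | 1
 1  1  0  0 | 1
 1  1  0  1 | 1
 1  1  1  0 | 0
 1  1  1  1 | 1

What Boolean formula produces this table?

φ(x1, x2, x3, x4) = NOT ((((NOT x1 AND x2) AND NOT x3) AND x4) OR (((x1 AND x2) AND x3) AND NOT x4))

φ is 0 on only 2 rows — (0,1,0,1), (1,1,1,0). Writing each as a minterm (¬x1·x2·¬x3·x4, x1·x2·x3·¬x4) and OR-ing them characterizes exactly where φ=0, so φ is the negation of that disjunction.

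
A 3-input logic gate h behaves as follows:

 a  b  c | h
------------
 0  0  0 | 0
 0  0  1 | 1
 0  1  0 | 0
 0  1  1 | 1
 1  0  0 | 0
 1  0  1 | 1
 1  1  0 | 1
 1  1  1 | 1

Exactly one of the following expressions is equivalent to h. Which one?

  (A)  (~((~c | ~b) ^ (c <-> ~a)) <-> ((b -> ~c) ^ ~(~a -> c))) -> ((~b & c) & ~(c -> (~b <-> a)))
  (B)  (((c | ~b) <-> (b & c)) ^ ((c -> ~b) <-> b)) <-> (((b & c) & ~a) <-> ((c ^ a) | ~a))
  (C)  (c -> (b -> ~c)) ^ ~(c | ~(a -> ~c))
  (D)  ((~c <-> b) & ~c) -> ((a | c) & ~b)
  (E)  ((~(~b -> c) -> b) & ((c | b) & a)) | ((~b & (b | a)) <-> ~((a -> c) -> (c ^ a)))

(A) disagrees with h on (0,1,1) (formula → 0, table → 1); rule it out.
(B) disagrees with h on (0,0,0) (formula → 1, table → 0); rule it out.
(C) disagrees with h on (0,1,1) (formula → 0, table → 1); rule it out.
(D) disagrees with h on (0,0,0) (formula → 1, table → 0); rule it out.
(E) is the remaining candidate, and it agrees with h on all 8 inputs.

E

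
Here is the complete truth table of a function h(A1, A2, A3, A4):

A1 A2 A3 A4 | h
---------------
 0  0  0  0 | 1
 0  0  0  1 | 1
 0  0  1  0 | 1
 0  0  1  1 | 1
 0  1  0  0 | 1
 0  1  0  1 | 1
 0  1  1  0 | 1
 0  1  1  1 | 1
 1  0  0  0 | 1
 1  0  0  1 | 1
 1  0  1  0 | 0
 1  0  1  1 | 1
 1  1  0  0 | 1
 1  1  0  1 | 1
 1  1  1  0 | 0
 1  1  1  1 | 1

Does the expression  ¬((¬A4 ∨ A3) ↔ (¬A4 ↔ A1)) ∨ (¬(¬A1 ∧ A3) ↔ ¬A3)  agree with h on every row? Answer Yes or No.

Yes

Evaluate ¬((¬A4 ∨ A3) ↔ (¬A4 ↔ A1)) ∨ (¬(¬A1 ∧ A3) ↔ ¬A3) on each row and compare to h:
  A1=0, A2=0, A3=0, A4=0: formula gives 1, h = 1 ✓
  A1=0, A2=0, A3=0, A4=1: formula gives 1, h = 1 ✓
  A1=0, A2=0, A3=1, A4=0: formula gives 1, h = 1 ✓
  A1=0, A2=0, A3=1, A4=1: formula gives 1, h = 1 ✓
  … (the remaining 12 rows also agree.)
Every row agrees, so the formula is equivalent.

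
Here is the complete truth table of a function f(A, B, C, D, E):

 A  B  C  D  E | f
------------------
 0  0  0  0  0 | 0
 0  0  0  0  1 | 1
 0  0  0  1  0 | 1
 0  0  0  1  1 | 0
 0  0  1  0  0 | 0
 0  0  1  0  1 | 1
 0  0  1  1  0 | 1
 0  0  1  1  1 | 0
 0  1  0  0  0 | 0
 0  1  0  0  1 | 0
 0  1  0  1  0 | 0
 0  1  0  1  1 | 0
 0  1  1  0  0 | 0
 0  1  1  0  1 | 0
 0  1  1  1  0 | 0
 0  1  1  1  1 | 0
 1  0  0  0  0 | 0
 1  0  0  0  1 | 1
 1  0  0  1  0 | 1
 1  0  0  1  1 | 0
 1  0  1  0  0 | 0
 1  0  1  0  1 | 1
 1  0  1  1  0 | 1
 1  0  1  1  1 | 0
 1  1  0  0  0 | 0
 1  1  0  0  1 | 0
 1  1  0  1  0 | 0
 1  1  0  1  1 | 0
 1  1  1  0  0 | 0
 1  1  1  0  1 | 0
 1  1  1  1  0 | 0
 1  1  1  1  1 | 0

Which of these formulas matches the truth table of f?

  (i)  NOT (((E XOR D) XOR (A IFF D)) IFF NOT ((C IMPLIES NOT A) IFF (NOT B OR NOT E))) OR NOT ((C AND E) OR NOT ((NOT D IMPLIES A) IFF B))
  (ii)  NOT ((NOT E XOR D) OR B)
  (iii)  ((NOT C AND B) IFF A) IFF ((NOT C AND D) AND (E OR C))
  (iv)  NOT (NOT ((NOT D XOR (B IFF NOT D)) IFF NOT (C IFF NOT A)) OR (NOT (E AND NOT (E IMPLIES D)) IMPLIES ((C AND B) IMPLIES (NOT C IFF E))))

ii

(i) disagrees with f on (0,0,0,0,0) (formula → 1, table → 0); rule it out.
(iii) disagrees with f on (0,0,0,0,1) (formula → 0, table → 1); rule it out.
(iv) disagrees with f on (0,0,0,0,1) (formula → 0, table → 1); rule it out.
Only (ii) survives; checking it on all 32 rows confirms it matches f.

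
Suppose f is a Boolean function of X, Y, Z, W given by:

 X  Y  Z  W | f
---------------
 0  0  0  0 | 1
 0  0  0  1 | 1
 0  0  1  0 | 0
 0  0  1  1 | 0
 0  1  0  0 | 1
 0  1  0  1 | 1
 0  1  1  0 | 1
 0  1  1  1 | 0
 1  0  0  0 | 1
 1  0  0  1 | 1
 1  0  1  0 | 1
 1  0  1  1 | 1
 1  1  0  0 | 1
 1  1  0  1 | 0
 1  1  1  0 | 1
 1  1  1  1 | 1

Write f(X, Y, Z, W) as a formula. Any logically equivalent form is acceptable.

f is 0 on only 4 rows — (0,0,1,0), (0,0,1,1), (0,1,1,1), (1,1,0,1). Writing each as a minterm (¬X·¬Y·Z·¬W, ¬X·¬Y·Z·W, ¬X·Y·Z·W, X·Y·¬Z·W) and OR-ing them characterizes exactly where f=0, so f is the negation of that disjunction.

f(X, Y, Z, W) = NOT ((((((NOT X AND NOT Y) AND Z) AND NOT W) OR (((NOT X AND NOT Y) AND Z) AND W)) OR (((NOT X AND Y) AND Z) AND W)) OR (((X AND Y) AND NOT Z) AND W))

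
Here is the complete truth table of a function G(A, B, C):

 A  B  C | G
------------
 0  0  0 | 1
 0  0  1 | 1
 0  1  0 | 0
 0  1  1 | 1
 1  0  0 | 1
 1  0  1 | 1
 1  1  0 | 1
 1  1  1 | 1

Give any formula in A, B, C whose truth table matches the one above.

Only row (0,1,0) gives 0. So G is 1 everywhere except there — the complement of the minterm ¬A·B·¬C.

G(A, B, C) = ¬((¬A ∧ B) ∧ ¬C)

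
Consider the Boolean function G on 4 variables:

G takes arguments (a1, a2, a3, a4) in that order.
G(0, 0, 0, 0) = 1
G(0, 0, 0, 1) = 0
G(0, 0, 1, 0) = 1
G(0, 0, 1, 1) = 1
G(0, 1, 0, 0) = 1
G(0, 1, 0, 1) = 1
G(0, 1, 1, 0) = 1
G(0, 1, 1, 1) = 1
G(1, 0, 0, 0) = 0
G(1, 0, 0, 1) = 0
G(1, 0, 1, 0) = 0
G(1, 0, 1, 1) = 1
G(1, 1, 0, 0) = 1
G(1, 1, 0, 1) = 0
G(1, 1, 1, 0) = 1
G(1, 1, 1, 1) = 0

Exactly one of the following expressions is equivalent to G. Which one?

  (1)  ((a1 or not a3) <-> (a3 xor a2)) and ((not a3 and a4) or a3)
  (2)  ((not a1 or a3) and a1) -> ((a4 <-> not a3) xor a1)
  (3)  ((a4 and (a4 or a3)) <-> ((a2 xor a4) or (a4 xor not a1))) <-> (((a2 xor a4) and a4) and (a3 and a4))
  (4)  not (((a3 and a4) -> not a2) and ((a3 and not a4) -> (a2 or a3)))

3

(1): at (0,0,0,0) it gives 0, but G = 1 — eliminated.
(2): at (0,0,0,1) it gives 1, but G = 0 — eliminated.
(4): at (0,0,0,0) it gives 0, but G = 1 — eliminated.
Only (3) survives; checking it on all 16 rows confirms it matches G.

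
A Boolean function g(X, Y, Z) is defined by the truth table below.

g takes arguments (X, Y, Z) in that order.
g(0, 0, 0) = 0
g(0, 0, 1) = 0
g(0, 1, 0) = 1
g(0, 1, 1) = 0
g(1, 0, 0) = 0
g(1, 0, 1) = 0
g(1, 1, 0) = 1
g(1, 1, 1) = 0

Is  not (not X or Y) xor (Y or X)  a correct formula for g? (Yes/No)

No

Test each input against both g and the formula:
  X=0, Y=0, Z=0: formula gives 0, g = 0 ✓
  X=0, Y=0, Z=1: formula gives 0, g = 0 ✓
  X=0, Y=1, Z=0: formula gives 1, g = 1 ✓
  X=0, Y=1, Z=1: formula gives 1, but g = 0 ✗
Row (0,1,1) is a counterexample, so the formula is not equivalent to g.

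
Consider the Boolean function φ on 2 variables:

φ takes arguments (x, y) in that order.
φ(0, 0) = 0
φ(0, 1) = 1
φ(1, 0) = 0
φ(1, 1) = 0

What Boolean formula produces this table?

1 only at (0,1): NOT x AND y.

φ(x, y) = NOT x AND y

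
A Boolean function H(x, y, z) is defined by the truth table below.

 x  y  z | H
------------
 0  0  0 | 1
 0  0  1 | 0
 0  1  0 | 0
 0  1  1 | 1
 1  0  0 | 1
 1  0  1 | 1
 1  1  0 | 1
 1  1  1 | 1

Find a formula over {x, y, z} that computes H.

H(x, y, z) = ¬(((¬x ∧ ¬y) ∧ z) ∨ ((¬x ∧ y) ∧ ¬z))

The 0-rows are (0,0,1), (0,1,0). Take each as a conjunction (¬x·¬y·z, ¬x·y·¬z), form their disjunction, and complement — that gives a formula that is 1 everywhere H is.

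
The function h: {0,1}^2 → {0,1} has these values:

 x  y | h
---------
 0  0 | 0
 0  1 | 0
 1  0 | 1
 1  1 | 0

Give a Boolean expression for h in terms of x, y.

1 only at (1,0): x AND NOT y.

h(x, y) = x and not y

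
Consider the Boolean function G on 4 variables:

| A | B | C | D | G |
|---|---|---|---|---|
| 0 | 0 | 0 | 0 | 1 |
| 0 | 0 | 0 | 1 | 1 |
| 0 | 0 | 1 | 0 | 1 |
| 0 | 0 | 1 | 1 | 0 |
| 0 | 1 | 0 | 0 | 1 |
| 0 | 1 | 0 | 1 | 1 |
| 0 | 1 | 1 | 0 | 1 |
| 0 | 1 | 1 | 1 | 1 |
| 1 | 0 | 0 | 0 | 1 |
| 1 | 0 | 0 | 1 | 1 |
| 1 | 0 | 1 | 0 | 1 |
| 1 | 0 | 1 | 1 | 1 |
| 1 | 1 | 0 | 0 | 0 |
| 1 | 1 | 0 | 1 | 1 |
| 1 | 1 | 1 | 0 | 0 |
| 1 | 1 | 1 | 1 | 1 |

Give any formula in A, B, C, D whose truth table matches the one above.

G is 0 on only 3 rows — (0,0,1,1), (1,1,0,0), (1,1,1,0). Writing each as a minterm (¬A·¬B·C·D, A·B·¬C·¬D, A·B·C·¬D) and OR-ing them characterizes exactly where G=0, so G is the negation of that disjunction.

G(A, B, C, D) = NOT (((((NOT A AND NOT B) AND C) AND D) OR (((A AND B) AND NOT C) AND NOT D)) OR (((A AND B) AND C) AND NOT D))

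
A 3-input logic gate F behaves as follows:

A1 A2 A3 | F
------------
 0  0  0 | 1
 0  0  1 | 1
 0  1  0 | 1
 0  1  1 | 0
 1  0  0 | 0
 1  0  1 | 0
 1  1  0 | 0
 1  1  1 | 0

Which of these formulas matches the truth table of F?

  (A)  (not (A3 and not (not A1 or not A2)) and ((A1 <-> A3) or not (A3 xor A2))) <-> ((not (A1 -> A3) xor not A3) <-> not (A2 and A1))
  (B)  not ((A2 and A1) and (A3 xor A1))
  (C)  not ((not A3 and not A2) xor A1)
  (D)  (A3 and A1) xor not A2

A

(B) fails at (0,1,1): the formula yields 1, F is 0.
(C) fails at (0,0,0): the formula yields 0, F is 1.
(D) fails at (0,1,0): the formula yields 0, F is 1.
(A) is the remaining candidate, and it agrees with F on all 8 inputs.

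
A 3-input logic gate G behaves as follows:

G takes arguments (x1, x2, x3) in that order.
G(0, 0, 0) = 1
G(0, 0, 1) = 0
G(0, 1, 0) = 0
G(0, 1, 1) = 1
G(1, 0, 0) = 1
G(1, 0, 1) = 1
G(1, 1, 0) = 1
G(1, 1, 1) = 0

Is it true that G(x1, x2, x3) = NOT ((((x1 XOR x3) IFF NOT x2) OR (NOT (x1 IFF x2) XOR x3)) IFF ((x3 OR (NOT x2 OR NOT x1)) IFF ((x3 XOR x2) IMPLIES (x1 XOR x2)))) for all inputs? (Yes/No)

No

Test each input against both G and the formula:
  x1=0, x2=0, x3=0: formula gives 1, G = 1 ✓
  x1=0, x2=0, x3=1: formula gives 1, but G = 0 ✗
A single disagreement suffices: at (0,0,1) they differ, so the formula does not compute G.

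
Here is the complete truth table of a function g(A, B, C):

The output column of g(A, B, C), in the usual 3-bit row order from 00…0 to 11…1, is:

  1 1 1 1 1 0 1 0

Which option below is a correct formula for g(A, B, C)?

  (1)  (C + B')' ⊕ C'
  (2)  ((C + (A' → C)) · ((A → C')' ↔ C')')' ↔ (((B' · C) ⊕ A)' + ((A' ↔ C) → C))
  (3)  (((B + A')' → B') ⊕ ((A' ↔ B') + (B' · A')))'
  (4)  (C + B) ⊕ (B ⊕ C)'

(1): at (0,0,1) it gives 0, but g = 1 — eliminated.
(3): at (0,1,0) it gives 0, but g = 1 — eliminated.
(4): at (0,1,1) it gives 0, but g = 1 — eliminated.
Only (2) survives; checking it on all 8 rows confirms it matches g.

2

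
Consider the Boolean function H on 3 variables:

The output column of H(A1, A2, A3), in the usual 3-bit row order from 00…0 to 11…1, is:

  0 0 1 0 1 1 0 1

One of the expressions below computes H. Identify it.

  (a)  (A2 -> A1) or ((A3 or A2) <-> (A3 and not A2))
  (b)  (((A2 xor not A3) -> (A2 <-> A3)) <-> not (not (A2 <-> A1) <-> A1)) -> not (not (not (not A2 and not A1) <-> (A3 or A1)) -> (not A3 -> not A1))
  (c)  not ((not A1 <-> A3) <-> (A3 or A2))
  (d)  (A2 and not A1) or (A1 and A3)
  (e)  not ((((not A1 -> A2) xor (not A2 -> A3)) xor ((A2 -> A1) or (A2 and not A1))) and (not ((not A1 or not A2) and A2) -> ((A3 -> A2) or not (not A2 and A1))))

(a): at (0,0,0) it gives 1, but H = 0 — eliminated.
(b): at (0,0,0) it gives 1, but H = 0 — eliminated.
(d): at (0,1,1) it gives 1, but H = 0 — eliminated.
(e): at (0,0,1) it gives 1, but H = 0 — eliminated.
That leaves (c). Evaluating it on every row reproduces the table of H exactly.

c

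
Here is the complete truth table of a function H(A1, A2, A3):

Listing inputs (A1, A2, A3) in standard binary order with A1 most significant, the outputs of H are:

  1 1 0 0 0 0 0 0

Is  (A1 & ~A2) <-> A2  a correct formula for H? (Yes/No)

Yes

Test each input against both H and the formula:
  A1=0, A2=0, A3=0: formula gives 1, H = 1 ✓
  A1=0, A2=0, A3=1: formula gives 1, H = 1 ✓
  A1=0, A2=1, A3=0: formula gives 0, H = 0 ✓
  A1=0, A2=1, A3=1: formula gives 0, H = 0 ✓
  A1=1, A2=0, A3=0: formula gives 0, H = 0 ✓
  …and likewise for the remaining 3 rows.
Every row agrees, so the formula is equivalent.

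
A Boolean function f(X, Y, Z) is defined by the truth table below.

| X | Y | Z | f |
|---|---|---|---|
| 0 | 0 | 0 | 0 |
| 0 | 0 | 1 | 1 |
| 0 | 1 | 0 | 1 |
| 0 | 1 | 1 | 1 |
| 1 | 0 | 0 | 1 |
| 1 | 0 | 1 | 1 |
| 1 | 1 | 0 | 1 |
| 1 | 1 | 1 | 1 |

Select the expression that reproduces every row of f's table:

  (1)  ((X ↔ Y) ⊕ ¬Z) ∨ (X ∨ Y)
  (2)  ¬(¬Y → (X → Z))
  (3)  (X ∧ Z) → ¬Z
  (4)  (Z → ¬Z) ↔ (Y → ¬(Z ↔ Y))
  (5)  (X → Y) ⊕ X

1

(2) fails at (0,0,1): the formula yields 0, f is 1.
(3) fails at (0,0,0): the formula yields 1, f is 0.
(4) fails at (0,0,0): the formula yields 1, f is 0.
(5) fails at (0,0,0): the formula yields 1, f is 0.
(1) is the remaining candidate, and it agrees with f on all 8 inputs.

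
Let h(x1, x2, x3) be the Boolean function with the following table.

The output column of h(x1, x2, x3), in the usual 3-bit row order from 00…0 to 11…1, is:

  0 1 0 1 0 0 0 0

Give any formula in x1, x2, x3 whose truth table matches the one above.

h(x1, x2, x3) = ((¬x1 ∧ ¬x2) ∧ x3) ∨ ((¬x1 ∧ x2) ∧ x3)

The 1-rows are (0,0,1), (0,1,1). Each contributes one minterm — ¬x1·¬x2·x3; ¬x1·x2·x3 — and their disjunction is a sum-of-products form of h.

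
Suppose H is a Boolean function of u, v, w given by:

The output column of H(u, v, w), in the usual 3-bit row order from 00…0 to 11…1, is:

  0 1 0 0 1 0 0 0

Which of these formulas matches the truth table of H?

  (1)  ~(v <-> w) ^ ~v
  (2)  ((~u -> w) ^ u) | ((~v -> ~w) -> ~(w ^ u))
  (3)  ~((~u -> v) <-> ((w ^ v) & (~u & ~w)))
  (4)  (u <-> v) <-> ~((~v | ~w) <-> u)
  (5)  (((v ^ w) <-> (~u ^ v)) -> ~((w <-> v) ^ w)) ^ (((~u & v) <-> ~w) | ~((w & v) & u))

5

(1) disagrees with H on (0,0,0) (formula → 1, table → 0); rule it out.
(2) disagrees with H on (0,0,0) (formula → 1, table → 0); rule it out.
(3) disagrees with H on (0,0,1) (formula → 0, table → 1); rule it out.
(4) disagrees with H on (0,0,0) (formula → 1, table → 0); rule it out.
(5) is the remaining candidate, and it agrees with H on all 8 inputs.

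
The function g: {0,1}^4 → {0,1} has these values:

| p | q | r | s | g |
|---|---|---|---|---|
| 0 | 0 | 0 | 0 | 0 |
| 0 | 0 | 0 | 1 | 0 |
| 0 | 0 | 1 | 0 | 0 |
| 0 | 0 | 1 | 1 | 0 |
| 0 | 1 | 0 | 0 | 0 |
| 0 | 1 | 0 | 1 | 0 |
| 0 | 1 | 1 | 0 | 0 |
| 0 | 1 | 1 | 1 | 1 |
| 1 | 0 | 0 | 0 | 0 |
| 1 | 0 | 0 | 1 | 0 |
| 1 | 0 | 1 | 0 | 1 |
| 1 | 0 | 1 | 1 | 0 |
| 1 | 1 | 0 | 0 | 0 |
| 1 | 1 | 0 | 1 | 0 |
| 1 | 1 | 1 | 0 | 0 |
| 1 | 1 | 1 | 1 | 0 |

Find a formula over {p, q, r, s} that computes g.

The 1-rows are (0,1,1,1), (1,0,1,0). Each contributes one minterm — ¬p·q·r·s; p·¬q·r·¬s — and their disjunction is a sum-of-products form of g.

g(p, q, r, s) = (((NOT p AND q) AND r) AND s) OR (((p AND NOT q) AND r) AND NOT s)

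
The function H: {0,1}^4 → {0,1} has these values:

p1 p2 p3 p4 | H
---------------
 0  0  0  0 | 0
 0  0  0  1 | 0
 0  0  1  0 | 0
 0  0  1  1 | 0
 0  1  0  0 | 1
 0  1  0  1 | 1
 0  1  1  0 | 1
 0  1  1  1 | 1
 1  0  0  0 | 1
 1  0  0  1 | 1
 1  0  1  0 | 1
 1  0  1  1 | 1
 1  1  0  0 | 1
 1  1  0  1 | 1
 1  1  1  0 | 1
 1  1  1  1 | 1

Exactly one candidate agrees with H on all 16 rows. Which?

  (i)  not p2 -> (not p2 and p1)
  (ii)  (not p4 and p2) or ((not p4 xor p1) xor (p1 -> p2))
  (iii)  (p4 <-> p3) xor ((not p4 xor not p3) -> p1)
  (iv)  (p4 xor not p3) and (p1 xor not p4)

i

(ii) disagrees with H on (0,0,0,1) (formula → 1, table → 0); rule it out.
(iii) disagrees with H on (0,1,0,0) (formula → 0, table → 1); rule it out.
(iv) disagrees with H on (0,0,0,0) (formula → 1, table → 0); rule it out.
That leaves (i). Evaluating it on every row reproduces the table of H exactly.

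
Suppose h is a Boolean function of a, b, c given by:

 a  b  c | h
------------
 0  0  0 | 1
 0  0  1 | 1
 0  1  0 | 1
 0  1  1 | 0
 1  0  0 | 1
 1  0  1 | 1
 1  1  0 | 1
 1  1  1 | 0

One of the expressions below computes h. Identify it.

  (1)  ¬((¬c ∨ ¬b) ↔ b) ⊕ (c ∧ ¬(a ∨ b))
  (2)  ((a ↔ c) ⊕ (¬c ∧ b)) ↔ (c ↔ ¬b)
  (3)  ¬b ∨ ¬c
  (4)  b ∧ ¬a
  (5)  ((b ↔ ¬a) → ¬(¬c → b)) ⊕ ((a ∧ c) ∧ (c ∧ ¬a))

3

(1): at (0,0,1) it gives 0, but h = 1 — eliminated.
(2): at (0,0,0) it gives 0, but h = 1 — eliminated.
(4): at (0,0,0) it gives 0, but h = 1 — eliminated.
(5): at (0,1,0) it gives 0, but h = 1 — eliminated.
Only (3) survives; checking it on all 8 rows confirms it matches h.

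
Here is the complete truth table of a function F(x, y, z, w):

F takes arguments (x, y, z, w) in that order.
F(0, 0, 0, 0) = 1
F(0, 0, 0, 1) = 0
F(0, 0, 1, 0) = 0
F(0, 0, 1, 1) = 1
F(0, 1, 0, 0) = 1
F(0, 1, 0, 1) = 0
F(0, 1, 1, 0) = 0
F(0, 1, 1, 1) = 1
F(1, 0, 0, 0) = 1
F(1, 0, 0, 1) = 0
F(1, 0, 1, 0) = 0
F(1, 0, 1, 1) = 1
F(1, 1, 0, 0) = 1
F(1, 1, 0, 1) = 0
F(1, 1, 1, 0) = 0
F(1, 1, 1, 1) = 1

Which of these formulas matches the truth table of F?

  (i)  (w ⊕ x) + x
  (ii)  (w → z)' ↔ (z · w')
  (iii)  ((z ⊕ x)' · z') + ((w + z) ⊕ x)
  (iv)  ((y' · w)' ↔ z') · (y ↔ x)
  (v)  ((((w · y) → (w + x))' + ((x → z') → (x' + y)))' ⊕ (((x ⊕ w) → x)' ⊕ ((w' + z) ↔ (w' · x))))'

(i) fails at (0,0,0,0): the formula yields 0, F is 1.
(iii) fails at (0,0,0,1): the formula yields 1, F is 0.
(iv) fails at (0,1,0,0): the formula yields 0, F is 1.
(v) fails at (0,0,0,1): the formula yields 1, F is 0.
That leaves (ii). Evaluating it on every row reproduces the table of F exactly.

ii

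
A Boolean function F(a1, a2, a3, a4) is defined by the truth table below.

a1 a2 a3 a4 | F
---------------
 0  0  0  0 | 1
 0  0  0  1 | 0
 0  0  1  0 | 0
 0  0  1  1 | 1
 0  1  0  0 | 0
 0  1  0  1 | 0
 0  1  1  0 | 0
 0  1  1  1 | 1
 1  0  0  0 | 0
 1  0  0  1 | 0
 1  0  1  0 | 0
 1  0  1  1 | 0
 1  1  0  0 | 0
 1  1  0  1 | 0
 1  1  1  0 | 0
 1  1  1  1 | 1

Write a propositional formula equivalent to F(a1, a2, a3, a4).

F=1 on 4 inputs: (0,0,0,0), (0,0,1,1), (0,1,1,1), (1,1,1,1). Reading each as a conjunction of literals (¬a1·¬a2·¬a3·¬a4, ¬a1·¬a2·a3·a4, ¬a1·a2·a3·a4, a1·a2·a3·a4) and taking the OR gives the canonical DNF.

F(a1, a2, a3, a4) = (((((NOT a1 AND NOT a2) AND NOT a3) AND NOT a4) OR (((NOT a1 AND NOT a2) AND a3) AND a4)) OR (((NOT a1 AND a2) AND a3) AND a4)) OR (((a1 AND a2) AND a3) AND a4)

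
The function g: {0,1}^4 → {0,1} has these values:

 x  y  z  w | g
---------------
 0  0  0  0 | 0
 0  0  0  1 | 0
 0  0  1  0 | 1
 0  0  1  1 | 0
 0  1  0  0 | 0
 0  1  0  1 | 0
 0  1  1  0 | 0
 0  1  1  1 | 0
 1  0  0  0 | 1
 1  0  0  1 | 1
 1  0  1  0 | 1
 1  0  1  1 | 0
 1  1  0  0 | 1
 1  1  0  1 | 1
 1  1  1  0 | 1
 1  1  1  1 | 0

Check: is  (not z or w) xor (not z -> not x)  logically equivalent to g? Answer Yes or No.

No

Evaluate (not z or w) xor (not z -> not x) on each row and compare to g:
  x=0, y=0, z=0, w=0: formula gives 0, g = 0 ✓
  x=0, y=0, z=0, w=1: formula gives 0, g = 0 ✓
  x=0, y=0, z=1, w=0: formula gives 1, g = 1 ✓
  x=0, y=0, z=1, w=1: formula gives 0, g = 0 ✓
  …
  x=0, y=1, z=1, w=0: formula gives 1, but g = 0 ✗
Since they disagree at (0,1,1,0), the expression is not a correct formula for g.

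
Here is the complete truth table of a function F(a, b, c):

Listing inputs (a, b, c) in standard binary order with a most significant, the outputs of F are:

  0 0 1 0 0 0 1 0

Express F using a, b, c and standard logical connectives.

F(a, b, c) = ((not a and b) and not c) or ((a and b) and not c)

The 1-rows are (0,1,0), (1,1,0). Each contributes one minterm — ¬a·b·¬c; a·b·¬c — and their disjunction is a sum-of-products form of F.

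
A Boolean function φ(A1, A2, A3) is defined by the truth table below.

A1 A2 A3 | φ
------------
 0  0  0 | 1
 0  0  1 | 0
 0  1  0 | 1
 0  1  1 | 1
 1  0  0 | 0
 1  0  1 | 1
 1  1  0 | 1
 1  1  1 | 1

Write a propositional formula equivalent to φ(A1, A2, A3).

There are just 2 zero rows: (0,0,1), (1,0,0). Their minterms are ¬A1·¬A2·A3, A1·¬A2·¬A3; the OR of those covers precisely the 0-outputs, and negating it yields φ.

φ(A1, A2, A3) = (((A1' · A2') · A3) + ((A1 · A2') · A3'))'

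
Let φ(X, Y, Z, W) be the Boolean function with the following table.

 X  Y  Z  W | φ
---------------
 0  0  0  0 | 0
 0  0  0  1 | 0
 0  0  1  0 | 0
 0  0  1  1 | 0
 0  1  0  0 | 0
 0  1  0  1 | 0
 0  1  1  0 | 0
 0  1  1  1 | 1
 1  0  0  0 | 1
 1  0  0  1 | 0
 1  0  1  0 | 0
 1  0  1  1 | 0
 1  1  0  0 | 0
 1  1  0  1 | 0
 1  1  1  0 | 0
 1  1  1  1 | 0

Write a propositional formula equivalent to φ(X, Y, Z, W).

Collect the rows where φ=1 — (0,1,1,1), (1,0,0,0) — and write one minterm per row: ¬X·Y·Z·W, X·¬Y·¬Z·¬W. Their union (logical OR) reproduces the table exactly.

φ(X, Y, Z, W) = (((X' · Y) · Z) · W) + (((X · Y') · Z') · W')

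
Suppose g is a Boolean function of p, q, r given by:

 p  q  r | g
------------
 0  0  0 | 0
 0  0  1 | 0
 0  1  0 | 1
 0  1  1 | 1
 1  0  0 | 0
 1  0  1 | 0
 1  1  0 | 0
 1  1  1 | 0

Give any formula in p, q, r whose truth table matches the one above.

The 1-rows are (0,1,0), (0,1,1). Each contributes one minterm — ¬p·q·¬r; ¬p·q·r — and their disjunction is a sum-of-products form of g.

g(p, q, r) = ((¬p ∧ q) ∧ ¬r) ∨ ((¬p ∧ q) ∧ r)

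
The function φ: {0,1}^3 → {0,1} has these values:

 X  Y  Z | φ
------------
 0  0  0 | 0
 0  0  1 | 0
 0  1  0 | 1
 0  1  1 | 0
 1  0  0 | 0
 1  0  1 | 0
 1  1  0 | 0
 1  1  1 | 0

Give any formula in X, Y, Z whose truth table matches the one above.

φ(X, Y, Z) = (X' · Y) · Z'

Only row (0,1,0) gives 1. That row's minterm ¬X·Y·¬Z is φ directly.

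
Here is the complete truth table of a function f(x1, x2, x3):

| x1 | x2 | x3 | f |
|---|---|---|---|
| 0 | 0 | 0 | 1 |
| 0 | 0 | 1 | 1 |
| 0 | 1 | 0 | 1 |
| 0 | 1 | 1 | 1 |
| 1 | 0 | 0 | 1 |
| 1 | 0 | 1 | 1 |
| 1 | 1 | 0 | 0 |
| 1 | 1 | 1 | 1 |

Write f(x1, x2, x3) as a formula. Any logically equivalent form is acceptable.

Only row (1,1,0) gives 0. So f is 1 everywhere except there — the complement of the minterm x1·x2·¬x3.

f(x1, x2, x3) = ((x1 · x2) · x3')'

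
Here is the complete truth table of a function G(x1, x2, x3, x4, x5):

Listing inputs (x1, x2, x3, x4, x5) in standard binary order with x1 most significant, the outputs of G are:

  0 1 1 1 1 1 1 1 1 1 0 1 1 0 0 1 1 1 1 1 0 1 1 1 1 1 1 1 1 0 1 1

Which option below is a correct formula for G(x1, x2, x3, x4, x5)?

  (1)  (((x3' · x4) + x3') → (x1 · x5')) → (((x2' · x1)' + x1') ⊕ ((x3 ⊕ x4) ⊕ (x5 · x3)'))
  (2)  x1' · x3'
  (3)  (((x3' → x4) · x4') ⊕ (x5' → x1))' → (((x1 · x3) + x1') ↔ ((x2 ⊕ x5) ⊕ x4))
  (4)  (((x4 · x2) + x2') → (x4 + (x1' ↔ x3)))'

3

(1) disagrees with G on (0,0,0,0,0) (formula → 1, table → 0); rule it out.
(2) disagrees with G on (0,0,0,0,0) (formula → 1, table → 0); rule it out.
(4) disagrees with G on (0,0,0,0,0) (formula → 1, table → 0); rule it out.
Only (3) survives; checking it on all 32 rows confirms it matches G.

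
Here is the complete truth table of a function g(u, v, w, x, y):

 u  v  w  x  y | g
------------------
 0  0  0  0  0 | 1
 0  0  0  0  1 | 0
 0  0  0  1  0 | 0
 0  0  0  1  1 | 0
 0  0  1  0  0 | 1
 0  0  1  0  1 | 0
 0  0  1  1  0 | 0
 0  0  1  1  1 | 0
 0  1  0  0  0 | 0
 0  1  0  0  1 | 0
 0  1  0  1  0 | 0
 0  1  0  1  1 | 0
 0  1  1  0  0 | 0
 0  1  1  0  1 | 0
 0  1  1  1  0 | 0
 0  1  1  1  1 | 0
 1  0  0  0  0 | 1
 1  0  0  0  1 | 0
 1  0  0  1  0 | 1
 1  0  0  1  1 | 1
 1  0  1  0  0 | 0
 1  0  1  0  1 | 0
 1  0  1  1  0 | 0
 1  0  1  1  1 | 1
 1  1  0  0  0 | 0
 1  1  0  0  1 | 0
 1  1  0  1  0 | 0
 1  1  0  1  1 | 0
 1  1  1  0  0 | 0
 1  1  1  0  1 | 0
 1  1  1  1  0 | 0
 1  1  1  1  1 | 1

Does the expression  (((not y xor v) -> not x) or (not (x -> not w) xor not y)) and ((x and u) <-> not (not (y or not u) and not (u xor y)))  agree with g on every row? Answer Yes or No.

Test each input against both g and the formula:
  u=0, v=0, w=0, x=0, y=0: formula gives 0, but g = 1 ✗
Row (0,0,0,0,0) is a counterexample, so the formula is not equivalent to g.

No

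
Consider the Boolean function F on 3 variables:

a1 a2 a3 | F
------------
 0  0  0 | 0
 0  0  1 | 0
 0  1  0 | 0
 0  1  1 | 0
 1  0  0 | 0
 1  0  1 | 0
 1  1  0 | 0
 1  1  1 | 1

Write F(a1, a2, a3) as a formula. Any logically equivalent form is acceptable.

F(a1, a2, a3) = (a1 AND a2) AND a3

The output is 1 only when every input is 1 — the AND of all inputs.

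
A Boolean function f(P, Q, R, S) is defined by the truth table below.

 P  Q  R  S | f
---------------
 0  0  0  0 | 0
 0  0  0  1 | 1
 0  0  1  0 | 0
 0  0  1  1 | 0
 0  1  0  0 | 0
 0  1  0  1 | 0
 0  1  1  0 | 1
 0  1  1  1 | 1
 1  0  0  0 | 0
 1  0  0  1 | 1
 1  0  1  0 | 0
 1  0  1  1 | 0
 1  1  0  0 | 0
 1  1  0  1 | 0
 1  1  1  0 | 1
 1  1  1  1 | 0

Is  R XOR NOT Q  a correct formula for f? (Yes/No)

Check the formula against f row by row:
  P=0, Q=0, R=0, S=0: formula gives 1, but f = 0 ✗
Row (0,0,0,0) is a counterexample, so the formula is not equivalent to f.

No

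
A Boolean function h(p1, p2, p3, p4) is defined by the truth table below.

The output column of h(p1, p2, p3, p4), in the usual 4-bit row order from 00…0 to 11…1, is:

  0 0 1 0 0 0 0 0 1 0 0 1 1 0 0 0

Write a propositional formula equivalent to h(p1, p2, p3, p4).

h=1 on 4 inputs: (0,0,1,0), (1,0,0,0), (1,0,1,1), (1,1,0,0). Reading each as a conjunction of literals (¬p1·¬p2·p3·¬p4, p1·¬p2·¬p3·¬p4, p1·¬p2·p3·p4, p1·p2·¬p3·¬p4) and taking the OR gives the canonical DNF.

h(p1, p2, p3, p4) = (((((p1' · p2') · p3) · p4') + (((p1 · p2') · p3') · p4')) + (((p1 · p2') · p3) · p4)) + (((p1 · p2) · p3') · p4')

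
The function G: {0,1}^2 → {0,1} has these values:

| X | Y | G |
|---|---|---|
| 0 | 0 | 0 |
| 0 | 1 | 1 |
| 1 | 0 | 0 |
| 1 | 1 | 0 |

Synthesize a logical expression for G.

G(X, Y) = ¬X ∧ Y

1 only at (0,1): NOT X AND Y.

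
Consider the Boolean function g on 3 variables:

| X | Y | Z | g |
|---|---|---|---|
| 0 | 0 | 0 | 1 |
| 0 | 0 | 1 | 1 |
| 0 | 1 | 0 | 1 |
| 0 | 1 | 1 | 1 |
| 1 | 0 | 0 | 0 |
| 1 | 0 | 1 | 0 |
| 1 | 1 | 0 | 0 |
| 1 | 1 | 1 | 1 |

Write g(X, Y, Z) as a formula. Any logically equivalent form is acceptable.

g(X, Y, Z) = ((((X · Y') · Z') + ((X · Y') · Z)) + ((X · Y) · Z'))'

The 0-rows are (1,0,0), (1,0,1), (1,1,0). Take each as a conjunction (X·¬Y·¬Z, X·¬Y·Z, X·Y·¬Z), form their disjunction, and complement — that gives a formula that is 1 everywhere g is.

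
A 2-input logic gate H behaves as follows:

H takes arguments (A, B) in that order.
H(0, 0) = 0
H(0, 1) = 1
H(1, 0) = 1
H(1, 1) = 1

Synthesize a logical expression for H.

The output is 1 whenever at least one input is 1 — the OR of all inputs.

H(A, B) = A OR B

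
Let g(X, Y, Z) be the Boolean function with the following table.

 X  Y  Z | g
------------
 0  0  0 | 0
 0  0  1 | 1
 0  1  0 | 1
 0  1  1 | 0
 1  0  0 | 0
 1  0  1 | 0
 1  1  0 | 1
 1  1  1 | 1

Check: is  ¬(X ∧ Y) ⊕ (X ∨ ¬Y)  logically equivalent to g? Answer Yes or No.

Test each input against both g and the formula:
  X=0, Y=0, Z=0: formula gives 0, g = 0 ✓
  X=0, Y=0, Z=1: formula gives 0, but g = 1 ✗
A single disagreement suffices: at (0,0,1) they differ, so the formula does not compute g.

No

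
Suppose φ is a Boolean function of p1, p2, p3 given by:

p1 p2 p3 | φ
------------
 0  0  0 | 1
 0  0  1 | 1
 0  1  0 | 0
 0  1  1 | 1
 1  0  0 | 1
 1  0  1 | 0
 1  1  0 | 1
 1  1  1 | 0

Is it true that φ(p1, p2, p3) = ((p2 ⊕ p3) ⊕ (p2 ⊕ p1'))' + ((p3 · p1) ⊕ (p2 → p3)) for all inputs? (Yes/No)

Evaluate ((p2 ⊕ p3) ⊕ (p2 ⊕ p1'))' + ((p3 · p1) ⊕ (p2 → p3)) on each row and compare to φ:
  p1=0, p2=0, p3=0: formula gives 1, φ = 1 ✓
  p1=0, p2=0, p3=1: formula gives 1, φ = 1 ✓
  p1=0, p2=1, p3=0: formula gives 0, φ = 0 ✓
  p1=0, p2=1, p3=1: formula gives 1, φ = 1 ✓
  p1=1, p2=0, p3=0: formula gives 1, φ = 1 ✓
  …and likewise for the remaining 3 rows.
Every row agrees, so the formula is equivalent.

Yes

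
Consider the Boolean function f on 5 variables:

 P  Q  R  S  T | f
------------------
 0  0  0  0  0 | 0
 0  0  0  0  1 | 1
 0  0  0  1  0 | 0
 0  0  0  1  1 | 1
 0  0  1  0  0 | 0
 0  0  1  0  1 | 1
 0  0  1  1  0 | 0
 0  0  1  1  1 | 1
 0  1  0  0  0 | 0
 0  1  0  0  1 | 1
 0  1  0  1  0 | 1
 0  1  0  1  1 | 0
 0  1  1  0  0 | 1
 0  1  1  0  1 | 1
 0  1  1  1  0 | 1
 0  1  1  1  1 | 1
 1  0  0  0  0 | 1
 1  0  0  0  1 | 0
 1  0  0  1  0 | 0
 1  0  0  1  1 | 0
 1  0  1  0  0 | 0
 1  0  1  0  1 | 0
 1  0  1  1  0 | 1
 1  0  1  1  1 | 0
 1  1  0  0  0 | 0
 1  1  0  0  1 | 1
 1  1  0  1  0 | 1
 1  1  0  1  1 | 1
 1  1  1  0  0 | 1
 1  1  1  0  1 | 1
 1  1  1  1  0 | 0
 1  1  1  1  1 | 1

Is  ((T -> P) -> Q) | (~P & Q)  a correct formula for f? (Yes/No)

No

Check the formula against f row by row:
  P=0, Q=0, R=0, S=0, T=0: formula gives 0, f = 0 ✓
  P=0, Q=0, R=0, S=0, T=1: formula gives 1, f = 1 ✓
  P=0, Q=0, R=0, S=1, T=0: formula gives 0, f = 0 ✓
  P=0, Q=0, R=0, S=1, T=1: formula gives 1, f = 1 ✓
  …
  P=0, Q=1, R=0, S=0, T=0: formula gives 1, but f = 0 ✗
Since they disagree at (0,1,0,0,0), the expression is not a correct formula for f.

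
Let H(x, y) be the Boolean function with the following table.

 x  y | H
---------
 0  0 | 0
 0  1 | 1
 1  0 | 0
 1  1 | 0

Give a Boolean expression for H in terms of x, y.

Only row (0,1) gives 1. That row's minterm ¬x·y is H directly.

H(x, y) = x' · y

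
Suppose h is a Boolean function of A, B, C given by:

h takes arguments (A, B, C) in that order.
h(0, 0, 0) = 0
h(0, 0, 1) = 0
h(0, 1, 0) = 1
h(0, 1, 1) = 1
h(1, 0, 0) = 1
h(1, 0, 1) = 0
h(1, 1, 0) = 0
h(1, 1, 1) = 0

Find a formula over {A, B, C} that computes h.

h(A, B, C) = (((NOT A AND B) AND NOT C) OR ((NOT A AND B) AND C)) OR ((A AND NOT B) AND NOT C)

The 1-rows are (0,1,0), (0,1,1), (1,0,0). Each contributes one minterm — ¬A·B·¬C; ¬A·B·C; A·¬B·¬C — and their disjunction is a sum-of-products form of h.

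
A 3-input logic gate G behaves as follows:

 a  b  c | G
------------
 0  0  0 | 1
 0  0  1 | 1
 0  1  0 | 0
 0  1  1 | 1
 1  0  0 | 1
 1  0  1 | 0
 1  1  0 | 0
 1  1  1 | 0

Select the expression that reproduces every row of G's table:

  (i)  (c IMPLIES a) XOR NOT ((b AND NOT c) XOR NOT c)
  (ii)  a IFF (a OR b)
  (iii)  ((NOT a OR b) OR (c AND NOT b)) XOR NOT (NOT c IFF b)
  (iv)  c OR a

i

(ii) disagrees with G on (0,1,1) (formula → 0, table → 1); rule it out.
(iii) disagrees with G on (0,0,0) (formula → 0, table → 1); rule it out.
(iv) disagrees with G on (0,0,0) (formula → 0, table → 1); rule it out.
That leaves (i). Evaluating it on every row reproduces the table of G exactly.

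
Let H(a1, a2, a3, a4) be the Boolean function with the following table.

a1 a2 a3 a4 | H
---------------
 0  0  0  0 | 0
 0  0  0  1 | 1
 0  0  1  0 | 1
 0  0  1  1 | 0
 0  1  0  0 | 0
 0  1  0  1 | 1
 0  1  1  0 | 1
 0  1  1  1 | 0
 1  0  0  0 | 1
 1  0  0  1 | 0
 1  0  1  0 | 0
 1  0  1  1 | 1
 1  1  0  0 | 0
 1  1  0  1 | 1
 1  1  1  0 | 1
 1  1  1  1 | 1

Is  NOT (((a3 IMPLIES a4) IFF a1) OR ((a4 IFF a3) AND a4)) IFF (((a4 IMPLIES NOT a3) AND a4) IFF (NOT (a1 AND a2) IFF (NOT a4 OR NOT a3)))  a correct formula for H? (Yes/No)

Check the formula against H row by row:
  a1=0, a2=0, a3=0, a4=0: formula gives 0, H = 0 ✓
  a1=0, a2=0, a3=0, a4=1: formula gives 1, H = 1 ✓
  a1=0, a2=0, a3=1, a4=0: formula gives 1, H = 1 ✓
  a1=0, a2=0, a3=1, a4=1: formula gives 0, H = 0 ✓
  …
  a1=1, a2=0, a3=1, a4=1: formula gives 0, but H = 1 ✗
Row (1,0,1,1) is a counterexample, so the formula is not equivalent to H.

No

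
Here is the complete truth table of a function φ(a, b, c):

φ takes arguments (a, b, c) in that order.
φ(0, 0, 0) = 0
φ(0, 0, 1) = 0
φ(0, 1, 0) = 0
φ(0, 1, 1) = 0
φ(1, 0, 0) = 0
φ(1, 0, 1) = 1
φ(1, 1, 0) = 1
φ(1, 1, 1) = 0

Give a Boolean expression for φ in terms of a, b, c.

The 1-rows are (1,0,1), (1,1,0). Each contributes one minterm — a·¬b·c; a·b·¬c — and their disjunction is a sum-of-products form of φ.

φ(a, b, c) = ((a and not b) and c) or ((a and b) and not c)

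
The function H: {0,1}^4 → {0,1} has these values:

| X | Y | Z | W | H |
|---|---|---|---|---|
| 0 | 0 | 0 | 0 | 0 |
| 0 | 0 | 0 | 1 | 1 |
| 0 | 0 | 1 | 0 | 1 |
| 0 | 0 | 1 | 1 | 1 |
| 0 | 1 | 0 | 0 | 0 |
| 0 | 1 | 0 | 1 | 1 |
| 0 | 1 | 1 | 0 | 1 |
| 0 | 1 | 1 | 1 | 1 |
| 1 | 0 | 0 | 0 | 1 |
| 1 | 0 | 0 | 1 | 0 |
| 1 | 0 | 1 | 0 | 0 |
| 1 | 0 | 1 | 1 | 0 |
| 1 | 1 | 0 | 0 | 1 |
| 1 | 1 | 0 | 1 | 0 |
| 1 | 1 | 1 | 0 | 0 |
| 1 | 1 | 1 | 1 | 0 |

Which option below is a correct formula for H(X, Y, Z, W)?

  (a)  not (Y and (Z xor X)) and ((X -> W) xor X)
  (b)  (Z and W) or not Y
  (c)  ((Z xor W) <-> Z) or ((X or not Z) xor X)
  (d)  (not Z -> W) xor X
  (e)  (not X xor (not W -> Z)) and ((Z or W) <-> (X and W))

d

(a) disagrees with H on (0,0,0,0) (formula → 1, table → 0); rule it out.
(b) disagrees with H on (0,0,0,0) (formula → 1, table → 0); rule it out.
(c) disagrees with H on (0,0,0,0) (formula → 1, table → 0); rule it out.
(e) disagrees with H on (0,0,0,0) (formula → 1, table → 0); rule it out.
That leaves (d). Evaluating it on every row reproduces the table of H exactly.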